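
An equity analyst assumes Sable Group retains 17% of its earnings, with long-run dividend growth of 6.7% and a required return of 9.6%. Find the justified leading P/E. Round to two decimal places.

28.62

Payout ratio b = 1 − 0.17 = 0.83.
Justified leading P/E = b/(r−g) = 0.83/(0.096−0.067) = 28.6207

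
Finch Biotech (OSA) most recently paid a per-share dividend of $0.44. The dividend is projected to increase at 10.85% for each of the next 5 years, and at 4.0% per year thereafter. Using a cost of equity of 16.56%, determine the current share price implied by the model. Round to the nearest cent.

Two-stage DDM. Project D₁…D_5 at 0.1085, terminal growth 0.04, discount at r = 0.1656.
D_1 = 0.4877
D_2 = 0.5407
D_3 = 0.5993
D_4 = 0.6643
D_5 = 0.7364
Terminal value at t=5: TV = D_6/(r−g) = 0.7659/(0.1656−0.04) = 6.0978
P₀ = 0.4877/(1+0.1656)^1 + 0.5407/(1+0.1656)^2 + 0.5993/(1+0.1656)^3 + 0.6643/(1+0.1656)^4 + 0.7364/(1+0.1656)^5 + 6.0978/(1+0.1656)^5 = 4.7312

$4.73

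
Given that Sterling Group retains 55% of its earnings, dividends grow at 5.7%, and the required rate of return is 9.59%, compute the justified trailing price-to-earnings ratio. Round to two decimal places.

Payout ratio b = 1 − 0.55 = 0.45.
Justified trailing P/E = b(1+g)/(r−g) = 0.45×(1+0.057)/(0.0959−0.057) = 12.2275

12.23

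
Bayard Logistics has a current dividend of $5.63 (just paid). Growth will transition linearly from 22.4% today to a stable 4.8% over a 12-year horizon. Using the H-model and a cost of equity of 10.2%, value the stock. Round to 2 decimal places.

$219.36

H-model: P₀ = D₀[(1+g_L) + H(g_S−g_L)]/(r−g_L), with H = 12/2 = 6.
P₀ = 5.63 × [(1+0.048) + 6×(0.224−0.048)] / (0.102−0.048)
   = 5.63 × 2.1040 / 0.054 = 219.3615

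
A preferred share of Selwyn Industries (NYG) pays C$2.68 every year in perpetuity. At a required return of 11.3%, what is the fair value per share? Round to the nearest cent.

C$23.72

Zero-growth DDM (perpetuity): P₀ = D/r = 2.68 / 0.113 = 23.7168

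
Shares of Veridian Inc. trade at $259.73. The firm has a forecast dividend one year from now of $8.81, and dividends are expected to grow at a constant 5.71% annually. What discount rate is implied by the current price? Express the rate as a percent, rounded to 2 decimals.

9.10%

Rearranging the constant-growth DDM: r = D₁/P₀ + g.
r = 8.8100 / 259.73 + 0.0571 = 0.03392 + 0.0571 = 0.09102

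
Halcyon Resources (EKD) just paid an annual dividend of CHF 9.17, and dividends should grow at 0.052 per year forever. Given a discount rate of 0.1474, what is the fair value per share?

CHF 101.12

Gordon growth model: P₀ = D₁/(r − g). D₁ = 9.17 × (1 + 0.052) = 9.6468.
P₀ = 9.6468 / (0.1474 − 0.052) = 9.6468 / 0.0954 = 101.1199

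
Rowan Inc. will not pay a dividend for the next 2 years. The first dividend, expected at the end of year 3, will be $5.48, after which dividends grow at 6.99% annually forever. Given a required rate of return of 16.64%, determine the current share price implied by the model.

Deferred-dividend DDM. At t=2 the remaining stream is a growing perpetuity with first payment D_3 = 5.48.
V_2 = D_3/(r−g) = 5.48/(0.1664−0.0699) = 56.7876
P₀ = V_2/(1+r)^2 = 56.7876/(1+0.1664)^2 = 41.7406

$41.74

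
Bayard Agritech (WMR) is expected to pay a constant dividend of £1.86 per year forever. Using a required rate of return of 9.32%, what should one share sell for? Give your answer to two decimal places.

£19.96

Zero-growth DDM (perpetuity): P₀ = D/r = 1.86 / 0.0932 = 19.9571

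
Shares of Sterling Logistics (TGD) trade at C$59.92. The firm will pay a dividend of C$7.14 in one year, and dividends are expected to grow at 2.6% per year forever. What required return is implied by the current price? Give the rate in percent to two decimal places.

14.52%

Rearranging the constant-growth DDM: r = D₁/P₀ + g.
r = 7.1400 / 59.92 + 0.026 = 0.11916 + 0.026 = 0.14516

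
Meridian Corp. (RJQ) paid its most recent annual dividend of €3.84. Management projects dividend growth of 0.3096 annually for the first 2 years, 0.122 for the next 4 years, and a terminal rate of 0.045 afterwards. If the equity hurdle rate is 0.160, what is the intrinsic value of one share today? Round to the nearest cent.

Three-stage DDM. Project D₁…D_6; terminal Gordon value at t=6 with g = 0.045; discount at r = 0.16.
D_1 = 5.0289
D_2 = 6.5858
D_3 = 7.3893
D_4 = 8.2908
D_5 = 9.3022
D_6 = 10.4371
TV_6 = 10.9068/(0.16−0.045) = 94.8415
P₀ = Σ Dₜ/(1+r)ᵗ + TV_6/(1+r)^6 = 66.1822

€66.18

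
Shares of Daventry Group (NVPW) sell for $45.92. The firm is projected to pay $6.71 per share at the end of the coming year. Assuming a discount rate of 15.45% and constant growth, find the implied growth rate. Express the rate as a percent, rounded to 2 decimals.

0.84%

From P₀ = D₁/(r − g), the implied growth is g = r − D₁/P₀.
g = 0.1545 − 6.71/45.92 = 0.1545 − 0.14612 = 0.00838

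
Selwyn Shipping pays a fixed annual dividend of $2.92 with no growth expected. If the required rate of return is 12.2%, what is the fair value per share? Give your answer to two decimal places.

$23.93

Zero-growth DDM (perpetuity): P₀ = D/r = 2.92 / 0.122 = 23.9344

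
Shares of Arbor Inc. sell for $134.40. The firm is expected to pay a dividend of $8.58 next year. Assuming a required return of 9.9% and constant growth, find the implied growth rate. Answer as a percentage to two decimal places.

3.52%

From P₀ = D₁/(r − g), the implied growth is g = r − D₁/P₀.
g = 0.099 − 8.58/134.40 = 0.099 − 0.06384 = 0.03516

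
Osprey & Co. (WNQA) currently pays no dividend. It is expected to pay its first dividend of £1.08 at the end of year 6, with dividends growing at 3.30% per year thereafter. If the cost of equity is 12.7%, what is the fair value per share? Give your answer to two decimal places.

Deferred-dividend DDM. At t=5 the remaining stream is a growing perpetuity with first payment D_6 = 1.08.
V_5 = D_6/(r−g) = 1.08/(0.127−0.033) = 11.4894
P₀ = V_5/(1+r)^5 = 11.4894/(1+0.127)^5 = 6.3194

£6.32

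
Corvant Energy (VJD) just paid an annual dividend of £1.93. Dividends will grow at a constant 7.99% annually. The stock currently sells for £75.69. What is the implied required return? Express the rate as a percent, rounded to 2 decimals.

10.74%

Rearranging the constant-growth DDM: r = D₁/P₀ + g.
D₁ = 1.93 × (1 + 0.0799) = 2.0842.
r = 2.0842 / 75.69 + 0.0799 = 0.02754 + 0.0799 = 0.10744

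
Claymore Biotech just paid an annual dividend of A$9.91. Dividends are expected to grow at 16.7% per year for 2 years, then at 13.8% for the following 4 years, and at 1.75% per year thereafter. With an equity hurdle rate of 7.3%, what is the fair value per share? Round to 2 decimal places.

Three-stage DDM. Project D₁…D_6; terminal Gordon value at t=6 with g = 0.0175; discount at r = 0.073.
D_1 = 11.5650
D_2 = 13.4963
D_3 = 15.3588
D_4 = 17.4783
D_5 = 19.8903
D_6 = 22.6352
TV_6 = 23.0313/(0.073−0.0175) = 414.9787
P₀ = Σ Dₜ/(1+r)ᵗ + TV_6/(1+r)^6 = 348.8461

A$348.85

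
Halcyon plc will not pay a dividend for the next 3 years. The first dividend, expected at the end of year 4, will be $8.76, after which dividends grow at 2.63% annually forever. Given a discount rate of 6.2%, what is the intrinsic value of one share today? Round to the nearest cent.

Deferred-dividend DDM. At t=3 the remaining stream is a growing perpetuity with first payment D_4 = 8.76.
V_3 = D_4/(r−g) = 8.76/(0.062−0.0263) = 245.3782
P₀ = V_3/(1+r)^3 = 245.3782/(1+0.062)^3 = 204.8624

$204.86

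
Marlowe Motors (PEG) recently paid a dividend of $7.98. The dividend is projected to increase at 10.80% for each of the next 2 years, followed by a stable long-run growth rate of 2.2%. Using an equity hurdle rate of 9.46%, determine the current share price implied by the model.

Two-stage DDM. Project D₁…D_2 at 0.108, terminal growth 0.022, discount at r = 0.0946.
D_1 = 8.8418
D_2 = 9.7968
Terminal value at t=2: TV = D_3/(r−g) = 10.0123/(0.0946−0.022) = 137.9103
P₀ = 8.8418/(1+0.0946)^1 + 9.7968/(1+0.0946)^2 + 137.9103/(1+0.0946)^2 = 131.3570

$131.36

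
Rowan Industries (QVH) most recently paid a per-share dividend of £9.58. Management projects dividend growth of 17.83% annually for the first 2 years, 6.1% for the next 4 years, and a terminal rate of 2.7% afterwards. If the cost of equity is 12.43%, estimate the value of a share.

£145.14

Three-stage DDM. Project D₁…D_6; terminal Gordon value at t=6 with g = 0.027; discount at r = 0.1243.
D_1 = 11.2881
D_2 = 13.3008
D_3 = 14.1121
D_4 = 14.9730
D_5 = 15.8863
D_6 = 16.8554
TV_6 = 17.3105/(0.1243−0.027) = 177.9084
P₀ = Σ Dₜ/(1+r)ᵗ + TV_6/(1+r)^6 = 145.1371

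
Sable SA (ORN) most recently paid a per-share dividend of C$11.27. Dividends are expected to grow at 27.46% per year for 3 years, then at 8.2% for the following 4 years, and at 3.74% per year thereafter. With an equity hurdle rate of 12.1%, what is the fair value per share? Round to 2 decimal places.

C$283.07

Three-stage DDM. Project D₁…D_7; terminal Gordon value at t=7 with g = 0.0374; discount at r = 0.121.
D_1 = 14.3647
D_2 = 18.3093
D_3 = 23.3370
D_4 = 25.2507
D_5 = 27.3212
D_6 = 29.5616
D_7 = 31.9856
TV_7 = 33.1819/(0.121−0.0374) = 396.9124
P₀ = Σ Dₜ/(1+r)ᵗ + TV_7/(1+r)^7 = 283.0748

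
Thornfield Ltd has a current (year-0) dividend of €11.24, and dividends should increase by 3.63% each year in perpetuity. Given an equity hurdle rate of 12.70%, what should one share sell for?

€128.42

Gordon growth model: P₀ = D₁/(r − g). D₁ = 11.24 × (1 + 0.0363) = 11.6480.
P₀ = 11.6480 / (0.127 − 0.0363) = 11.6480 / 0.0907 = 128.4235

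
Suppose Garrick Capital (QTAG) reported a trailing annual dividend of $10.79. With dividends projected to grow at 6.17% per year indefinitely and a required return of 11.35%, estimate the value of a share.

$221.15

Gordon growth model: P₀ = D₁/(r − g). D₁ = 10.79 × (1 + 0.0617) = 11.4557.
P₀ = 11.4557 / (0.1135 − 0.0617) = 11.4557 / 0.0518 = 221.1533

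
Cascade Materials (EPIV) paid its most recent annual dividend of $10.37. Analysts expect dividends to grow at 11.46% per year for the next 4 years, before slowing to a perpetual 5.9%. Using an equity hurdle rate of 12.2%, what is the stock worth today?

Two-stage DDM. Project D₁…D_4 at 0.1146, terminal growth 0.059, discount at r = 0.122.
D_1 = 11.5584
D_2 = 12.8830
D_3 = 14.3594
D_4 = 16.0050
Terminal value at t=4: TV = D_5/(r−g) = 16.9493/(0.122−0.059) = 269.0360
P₀ = 11.5584/(1+0.122)^1 + 12.8830/(1+0.122)^2 + 14.3594/(1+0.122)^3 + 16.0050/(1+0.122)^4 + 269.0360/(1+0.122)^4 = 210.5619

$210.56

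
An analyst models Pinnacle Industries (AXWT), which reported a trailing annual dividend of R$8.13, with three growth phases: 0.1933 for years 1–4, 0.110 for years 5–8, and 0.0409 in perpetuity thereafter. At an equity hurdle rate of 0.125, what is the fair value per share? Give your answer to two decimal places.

Three-stage DDM. Project D₁…D_8; terminal Gordon value at t=8 with g = 0.0409; discount at r = 0.125.
D_1 = 9.7015
D_2 = 11.5768
D_3 = 13.8146
D_4 = 16.4850
D_5 = 18.2984
D_6 = 20.3112
D_7 = 22.5454
D_8 = 25.0254
TV_8 = 26.0489/(0.125−0.0409) = 309.7377
P₀ = Σ Dₜ/(1+r)ᵗ + TV_8/(1+r)^8 = 198.2952

R$198.30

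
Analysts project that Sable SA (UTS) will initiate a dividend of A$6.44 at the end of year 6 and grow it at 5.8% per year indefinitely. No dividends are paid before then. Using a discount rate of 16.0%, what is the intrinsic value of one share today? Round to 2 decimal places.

A$30.06

Deferred-dividend DDM. At t=5 the remaining stream is a growing perpetuity with first payment D_6 = 6.44.
V_5 = D_6/(r−g) = 6.44/(0.16−0.058) = 63.1373
P₀ = V_5/(1+r)^5 = 63.1373/(1+0.16)^5 = 30.0605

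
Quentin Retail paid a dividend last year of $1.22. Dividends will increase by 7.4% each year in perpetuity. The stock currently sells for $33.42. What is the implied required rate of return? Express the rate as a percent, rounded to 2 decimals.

11.32%

Rearranging the constant-growth DDM: r = D₁/P₀ + g.
D₁ = 1.22 × (1 + 0.074) = 1.3103.
r = 1.3103 / 33.42 + 0.074 = 0.03921 + 0.074 = 0.11321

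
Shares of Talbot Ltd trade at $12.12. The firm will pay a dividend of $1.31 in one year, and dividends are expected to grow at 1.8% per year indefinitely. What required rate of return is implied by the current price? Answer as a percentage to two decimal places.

12.61%

Rearranging the constant-growth DDM: r = D₁/P₀ + g.
r = 1.3100 / 12.12 + 0.018 = 0.10809 + 0.018 = 0.12609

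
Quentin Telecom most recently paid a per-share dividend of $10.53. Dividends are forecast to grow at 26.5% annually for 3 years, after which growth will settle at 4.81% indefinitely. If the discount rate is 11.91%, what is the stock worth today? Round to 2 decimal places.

Two-stage DDM. Project D₁…D_3 at 0.265, terminal growth 0.0481, discount at r = 0.1191.
D_1 = 13.3205
D_2 = 16.8504
D_3 = 21.3157
Terminal value at t=3: TV = D_4/(r−g) = 22.3410/(0.1191−0.0481) = 314.6620
P₀ = 13.3205/(1+0.1191)^1 + 16.8504/(1+0.1191)^2 + 21.3157/(1+0.1191)^3 + 314.6620/(1+0.1191)^3 = 265.0772

$265.08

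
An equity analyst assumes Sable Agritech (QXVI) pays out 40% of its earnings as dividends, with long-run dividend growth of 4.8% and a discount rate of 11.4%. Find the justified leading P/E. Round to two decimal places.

6.06

Justified leading P/E = b/(r−g) = 0.40/(0.114−0.048) = 6.0606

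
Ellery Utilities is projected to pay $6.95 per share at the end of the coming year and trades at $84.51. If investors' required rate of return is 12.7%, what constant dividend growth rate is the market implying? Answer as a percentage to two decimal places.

4.48%

From P₀ = D₁/(r − g), the implied growth is g = r − D₁/P₀.
g = 0.127 − 6.95/84.51 = 0.127 − 0.08224 = 0.04476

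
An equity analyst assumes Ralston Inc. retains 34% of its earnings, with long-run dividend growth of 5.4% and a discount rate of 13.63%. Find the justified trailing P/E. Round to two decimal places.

Payout ratio b = 1 − 0.34 = 0.66.
Justified trailing P/E = b(1+g)/(r−g) = 0.66×(1+0.054)/(0.1363−0.054) = 8.4525

8.45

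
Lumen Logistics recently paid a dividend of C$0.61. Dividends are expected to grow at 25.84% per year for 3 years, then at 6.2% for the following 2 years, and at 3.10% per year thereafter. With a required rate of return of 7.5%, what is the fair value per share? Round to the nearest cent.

C$26.83

Three-stage DDM. Project D₁…D_5; terminal Gordon value at t=5 with g = 0.031; discount at r = 0.075.
D_1 = 0.7676
D_2 = 0.9660
D_3 = 1.2156
D_4 = 1.2910
D_5 = 1.3710
TV_5 = 1.4135/(0.075−0.031) = 32.1248
P₀ = Σ Dₜ/(1+r)ᵗ + TV_5/(1+r)^5 = 26.8269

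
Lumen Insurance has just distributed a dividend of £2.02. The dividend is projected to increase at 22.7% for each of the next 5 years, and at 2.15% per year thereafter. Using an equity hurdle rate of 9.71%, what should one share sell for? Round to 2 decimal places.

£62.07

Two-stage DDM. Project D₁…D_5 at 0.227, terminal growth 0.0215, discount at r = 0.0971.
D_1 = 2.4785
D_2 = 3.0412
D_3 = 3.7315
D_4 = 4.5786
D_5 = 5.6179
Terminal value at t=5: TV = D_6/(r−g) = 5.7387/(0.0971−0.0215) = 75.9086
P₀ = 2.4785/(1+0.0971)^1 + 3.0412/(1+0.0971)^2 + 3.7315/(1+0.0971)^3 + 4.5786/(1+0.0971)^4 + 5.6179/(1+0.0971)^5 + 75.9086/(1+0.0971)^5 = 62.0662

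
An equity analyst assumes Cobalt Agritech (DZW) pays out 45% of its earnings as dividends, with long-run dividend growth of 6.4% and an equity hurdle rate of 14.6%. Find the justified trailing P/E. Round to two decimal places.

5.84

Justified trailing P/E = b(1+g)/(r−g) = 0.45×(1+0.064)/(0.146−0.064) = 5.8390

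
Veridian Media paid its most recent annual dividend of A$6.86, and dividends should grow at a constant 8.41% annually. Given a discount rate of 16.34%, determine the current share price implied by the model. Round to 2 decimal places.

Gordon growth model: P₀ = D₁/(r − g). D₁ = 6.86 × (1 + 0.0841) = 7.4369.
P₀ = 7.4369 / (0.1634 − 0.0841) = 7.4369 / 0.0793 = 93.7822

A$93.78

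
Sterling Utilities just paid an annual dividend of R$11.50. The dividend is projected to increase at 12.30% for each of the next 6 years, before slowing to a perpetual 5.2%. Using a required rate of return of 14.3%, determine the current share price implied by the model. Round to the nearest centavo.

R$184.48

Two-stage DDM. Project D₁…D_6 at 0.123, terminal growth 0.052, discount at r = 0.143.
D_1 = 12.9145
D_2 = 14.5030
D_3 = 16.2869
D_4 = 18.2901
D_5 = 20.5398
D_6 = 23.0662
Terminal value at t=6: TV = D_7/(r−g) = 24.2657/(0.143−0.052) = 266.6556
P₀ = 12.9145/(1+0.143)^1 + 14.5030/(1+0.143)^2 + 16.2869/(1+0.143)^3 + 18.2901/(1+0.143)^4 + 20.5398/(1+0.143)^5 + 23.0662/(1+0.143)^6 + 266.6556/(1+0.143)^6 = 184.4795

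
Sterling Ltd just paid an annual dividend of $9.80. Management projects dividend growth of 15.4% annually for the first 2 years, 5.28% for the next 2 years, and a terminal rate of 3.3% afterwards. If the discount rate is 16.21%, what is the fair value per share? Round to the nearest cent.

Three-stage DDM. Project D₁…D_4; terminal Gordon value at t=4 with g = 0.033; discount at r = 0.1621.
D_1 = 11.3092
D_2 = 13.0508
D_3 = 13.7399
D_4 = 14.4654
TV_4 = 14.9427/(0.1621−0.033) = 115.7453
P₀ = Σ Dₜ/(1+r)ᵗ + TV_4/(1+r)^4 = 99.5463

$99.55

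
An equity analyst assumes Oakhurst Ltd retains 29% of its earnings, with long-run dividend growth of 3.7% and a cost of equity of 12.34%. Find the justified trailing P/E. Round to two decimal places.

8.52

Payout ratio b = 1 − 0.29 = 0.71.
Justified trailing P/E = b(1+g)/(r−g) = 0.71×(1+0.037)/(0.1234−0.037) = 8.5216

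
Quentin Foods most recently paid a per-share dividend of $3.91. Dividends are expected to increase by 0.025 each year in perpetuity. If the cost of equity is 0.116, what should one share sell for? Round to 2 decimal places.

$44.04

Gordon growth model: P₀ = D₁/(r − g). D₁ = 3.91 × (1 + 0.025) = 4.0077.
P₀ = 4.0077 / (0.116 − 0.025) = 4.0077 / 0.091 = 44.0412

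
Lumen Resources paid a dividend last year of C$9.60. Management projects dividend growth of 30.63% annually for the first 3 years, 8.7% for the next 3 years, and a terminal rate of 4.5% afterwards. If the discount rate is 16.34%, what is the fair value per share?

C$169.95

Three-stage DDM. Project D₁…D_6; terminal Gordon value at t=6 with g = 0.045; discount at r = 0.1634.
D_1 = 12.5405
D_2 = 16.3816
D_3 = 21.3993
D_4 = 23.2611
D_5 = 25.2848
D_6 = 27.4846
TV_6 = 28.7214/(0.1634−0.045) = 242.5790
P₀ = Σ Dₜ/(1+r)ᵗ + TV_6/(1+r)^6 = 169.9490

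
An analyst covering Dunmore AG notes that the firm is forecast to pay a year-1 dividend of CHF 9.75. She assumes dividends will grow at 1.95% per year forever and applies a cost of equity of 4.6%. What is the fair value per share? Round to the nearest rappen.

Gordon growth model: P₀ = D₁/(r − g), with D₁ = 9.75 given directly.
P₀ = 9.7500 / (0.046 − 0.0195) = 9.7500 / 0.0265 = 367.9245

CHF 367.92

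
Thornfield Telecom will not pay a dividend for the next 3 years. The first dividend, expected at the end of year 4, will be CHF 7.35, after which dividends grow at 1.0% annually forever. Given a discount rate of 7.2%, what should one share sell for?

CHF 96.23

Deferred-dividend DDM. At t=3 the remaining stream is a growing perpetuity with first payment D_4 = 7.35.
V_3 = D_4/(r−g) = 7.35/(0.072−0.01) = 118.5484
P₀ = V_3/(1+r)^3 = 118.5484/(1+0.072)^3 = 96.2302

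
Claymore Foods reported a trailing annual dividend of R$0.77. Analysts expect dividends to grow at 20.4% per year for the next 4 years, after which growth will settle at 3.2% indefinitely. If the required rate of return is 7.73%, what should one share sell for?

Two-stage DDM. Project D₁…D_4 at 0.204, terminal growth 0.032, discount at r = 0.0773.
D_1 = 0.9271
D_2 = 1.1162
D_3 = 1.3439
D_4 = 1.6181
Terminal value at t=4: TV = D_5/(r−g) = 1.6698/(0.0773−0.032) = 36.8619
P₀ = 0.9271/(1+0.0773)^1 + 1.1162/(1+0.0773)^2 + 1.3439/(1+0.0773)^3 + 1.6181/(1+0.0773)^4 + 36.8619/(1+0.0773)^4 = 31.4658

R$31.47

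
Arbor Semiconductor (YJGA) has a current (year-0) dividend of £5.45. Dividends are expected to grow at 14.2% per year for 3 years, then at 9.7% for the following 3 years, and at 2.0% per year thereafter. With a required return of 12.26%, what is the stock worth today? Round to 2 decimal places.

Three-stage DDM. Project D₁…D_6; terminal Gordon value at t=6 with g = 0.02; discount at r = 0.1226.
D_1 = 6.2239
D_2 = 7.1077
D_3 = 8.1170
D_4 = 8.9043
D_5 = 9.7681
D_6 = 10.7156
TV_6 = 10.9299/(0.1226−0.02) = 106.5289
P₀ = Σ Dₜ/(1+r)ᵗ + TV_6/(1+r)^6 = 86.5861

£86.59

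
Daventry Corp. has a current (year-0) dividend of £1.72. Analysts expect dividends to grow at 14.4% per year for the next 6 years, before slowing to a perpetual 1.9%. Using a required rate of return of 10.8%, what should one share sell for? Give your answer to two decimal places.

£35.42

Two-stage DDM. Project D₁…D_6 at 0.144, terminal growth 0.019, discount at r = 0.108.
D_1 = 1.9677
D_2 = 2.2510
D_3 = 2.5752
D_4 = 2.9460
D_5 = 3.3702
D_6 = 3.8555
Terminal value at t=6: TV = D_7/(r−g) = 3.9288/(0.108−0.019) = 44.1437
P₀ = 1.9677/(1+0.108)^1 + 2.2510/(1+0.108)^2 + 2.5752/(1+0.108)^3 + 2.9460/(1+0.108)^4 + 3.3702/(1+0.108)^5 + 3.8555/(1+0.108)^6 + 44.1437/(1+0.108)^6 = 35.4170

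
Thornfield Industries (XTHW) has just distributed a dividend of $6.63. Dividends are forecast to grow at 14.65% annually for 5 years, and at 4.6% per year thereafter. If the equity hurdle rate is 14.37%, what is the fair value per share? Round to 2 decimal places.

$105.25

Two-stage DDM. Project D₁…D_5 at 0.1465, terminal growth 0.046, discount at r = 0.1437.
D_1 = 7.6013
D_2 = 8.7149
D_3 = 9.9916
D_4 = 11.4554
D_5 = 13.1336
Terminal value at t=5: TV = D_6/(r−g) = 13.7377/(0.1437−0.046) = 140.6115
P₀ = 7.6013/(1+0.1437)^1 + 8.7149/(1+0.1437)^2 + 9.9916/(1+0.1437)^3 + 11.4554/(1+0.1437)^4 + 13.1336/(1+0.1437)^5 + 140.6115/(1+0.1437)^5 = 105.2498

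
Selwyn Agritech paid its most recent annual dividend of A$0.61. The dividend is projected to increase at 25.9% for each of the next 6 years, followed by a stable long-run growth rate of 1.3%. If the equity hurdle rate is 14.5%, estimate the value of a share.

A$13.44

Two-stage DDM. Project D₁…D_6 at 0.259, terminal growth 0.013, discount at r = 0.145.
D_1 = 0.7680
D_2 = 0.9669
D_3 = 1.2173
D_4 = 1.5326
D_5 = 1.9296
D_6 = 2.4293
Terminal value at t=6: TV = D_7/(r−g) = 2.4609/(0.145−0.013) = 18.6432
P₀ = 0.7680/(1+0.145)^1 + 0.9669/(1+0.145)^2 + 1.2173/(1+0.145)^3 + 1.5326/(1+0.145)^4 + 1.9296/(1+0.145)^5 + 2.4293/(1+0.145)^6 + 18.6432/(1+0.145)^6 = 13.4429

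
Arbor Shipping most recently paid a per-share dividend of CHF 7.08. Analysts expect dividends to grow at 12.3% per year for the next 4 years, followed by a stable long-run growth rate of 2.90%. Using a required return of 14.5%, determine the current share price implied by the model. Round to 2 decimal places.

CHF 85.10

Two-stage DDM. Project D₁…D_4 at 0.123, terminal growth 0.029, discount at r = 0.145.
D_1 = 7.9508
D_2 = 8.9288
D_3 = 10.0270
D_4 = 11.2604
Terminal value at t=4: TV = D_5/(r−g) = 11.5869/(0.145−0.029) = 99.8872
P₀ = 7.9508/(1+0.145)^1 + 8.9288/(1+0.145)^2 + 10.0270/(1+0.145)^3 + 11.2604/(1+0.145)^4 + 99.8872/(1+0.145)^4 = 85.1005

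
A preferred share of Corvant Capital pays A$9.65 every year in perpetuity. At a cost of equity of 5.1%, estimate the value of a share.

Zero-growth DDM (perpetuity): P₀ = D/r = 9.65 / 0.051 = 189.2157

A$189.22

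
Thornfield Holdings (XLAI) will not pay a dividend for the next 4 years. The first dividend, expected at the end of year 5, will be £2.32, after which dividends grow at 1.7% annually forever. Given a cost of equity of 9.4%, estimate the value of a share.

£21.03

Deferred-dividend DDM. At t=4 the remaining stream is a growing perpetuity with first payment D_5 = 2.32.
V_4 = D_5/(r−g) = 2.32/(0.094−0.017) = 30.1299
P₀ = V_4/(1+r)^4 = 30.1299/(1+0.094)^4 = 21.0343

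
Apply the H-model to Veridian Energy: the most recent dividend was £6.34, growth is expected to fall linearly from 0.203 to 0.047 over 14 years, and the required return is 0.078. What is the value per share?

H-model: P₀ = D₀[(1+g_L) + H(g_S−g_L)]/(r−g_L), with H = 14/2 = 7.
P₀ = 6.34 × [(1+0.047) + 7×(0.203−0.047)] / (0.078−0.047)
   = 6.34 × 2.1390 / 0.031 = 437.4600

£437.46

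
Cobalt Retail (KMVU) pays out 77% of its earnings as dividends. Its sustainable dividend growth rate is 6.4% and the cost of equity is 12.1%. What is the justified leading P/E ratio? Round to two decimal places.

13.51

Justified leading P/E = b/(r−g) = 0.77/(0.121−0.064) = 13.5088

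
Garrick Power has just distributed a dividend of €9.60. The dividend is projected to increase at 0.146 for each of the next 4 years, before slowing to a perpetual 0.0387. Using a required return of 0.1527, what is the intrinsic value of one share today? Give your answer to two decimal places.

Two-stage DDM. Project D₁…D_4 at 0.146, terminal growth 0.0387, discount at r = 0.1527.
D_1 = 11.0016
D_2 = 12.6078
D_3 = 14.4486
D_4 = 16.5581
Terminal value at t=4: TV = D_5/(r−g) = 17.1989/(0.1527−0.0387) = 150.8673
P₀ = 11.0016/(1+0.1527)^1 + 12.6078/(1+0.1527)^2 + 14.4486/(1+0.1527)^3 + 16.5581/(1+0.1527)^4 + 150.8673/(1+0.1527)^4 = 123.2987

€123.30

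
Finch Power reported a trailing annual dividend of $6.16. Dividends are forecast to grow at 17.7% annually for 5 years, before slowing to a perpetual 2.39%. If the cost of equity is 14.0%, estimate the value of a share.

Two-stage DDM. Project D₁…D_5 at 0.177, terminal growth 0.0239, discount at r = 0.14.
D_1 = 7.2503
D_2 = 8.5336
D_3 = 10.0441
D_4 = 11.8219
D_5 = 13.9144
Terminal value at t=5: TV = D_6/(r−g) = 14.2469/(0.14−0.0239) = 122.7124
P₀ = 7.2503/(1+0.14)^1 + 8.5336/(1+0.14)^2 + 10.0441/(1+0.14)^3 + 11.8219/(1+0.14)^4 + 13.9144/(1+0.14)^5 + 122.7124/(1+0.14)^5 = 97.6649

$97.66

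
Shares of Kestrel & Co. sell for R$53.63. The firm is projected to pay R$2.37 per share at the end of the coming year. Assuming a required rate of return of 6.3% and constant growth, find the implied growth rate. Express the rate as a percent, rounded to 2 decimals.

1.88%

From P₀ = D₁/(r − g), the implied growth is g = r − D₁/P₀.
g = 0.063 − 2.37/53.63 = 0.063 − 0.04419 = 0.01881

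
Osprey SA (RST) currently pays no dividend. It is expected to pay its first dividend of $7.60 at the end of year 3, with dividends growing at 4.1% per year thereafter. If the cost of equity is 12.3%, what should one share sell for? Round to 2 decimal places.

$73.49

Deferred-dividend DDM. At t=2 the remaining stream is a growing perpetuity with first payment D_3 = 7.60.
V_2 = D_3/(r−g) = 7.60/(0.123−0.041) = 92.6829
P₀ = V_2/(1+r)^2 = 92.6829/(1+0.123)^2 = 73.4920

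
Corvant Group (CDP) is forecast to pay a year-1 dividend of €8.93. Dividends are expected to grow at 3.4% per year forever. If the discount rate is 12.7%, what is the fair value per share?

€96.02

Gordon growth model: P₀ = D₁/(r − g), with D₁ = 8.93 given directly.
P₀ = 8.9300 / (0.127 − 0.034) = 8.9300 / 0.093 = 96.0215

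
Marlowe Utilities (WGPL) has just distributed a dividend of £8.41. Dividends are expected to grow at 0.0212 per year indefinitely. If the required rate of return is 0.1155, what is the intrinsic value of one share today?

£91.07

Gordon growth model: P₀ = D₁/(r − g). D₁ = 8.41 × (1 + 0.0212) = 8.5883.
P₀ = 8.5883 / (0.1155 − 0.0212) = 8.5883 / 0.0943 = 91.0741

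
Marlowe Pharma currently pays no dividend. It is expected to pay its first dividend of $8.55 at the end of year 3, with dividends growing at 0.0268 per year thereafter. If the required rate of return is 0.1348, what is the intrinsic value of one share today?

$61.48

Deferred-dividend DDM. At t=2 the remaining stream is a growing perpetuity with first payment D_3 = 8.55.
V_2 = D_3/(r−g) = 8.55/(0.1348−0.0268) = 79.1667
P₀ = V_2/(1+r)^2 = 79.1667/(1+0.1348)^2 = 61.4757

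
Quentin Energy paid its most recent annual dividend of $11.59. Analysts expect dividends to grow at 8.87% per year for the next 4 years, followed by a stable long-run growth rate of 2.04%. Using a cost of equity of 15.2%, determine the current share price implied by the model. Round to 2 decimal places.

Two-stage DDM. Project D₁…D_4 at 0.0887, terminal growth 0.0204, discount at r = 0.152.
D_1 = 12.6180
D_2 = 13.7373
D_3 = 14.9557
D_4 = 16.2823
Terminal value at t=4: TV = D_5/(r−g) = 16.6145/(0.152−0.0204) = 126.2499
P₀ = 12.6180/(1+0.152)^1 + 13.7373/(1+0.152)^2 + 14.9557/(1+0.152)^3 + 16.2823/(1+0.152)^4 + 126.2499/(1+0.152)^4 = 112.0158

$112.02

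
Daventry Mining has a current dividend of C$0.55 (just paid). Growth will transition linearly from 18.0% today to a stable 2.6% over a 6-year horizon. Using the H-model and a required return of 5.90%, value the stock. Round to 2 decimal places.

C$24.80

H-model: P₀ = D₀[(1+g_L) + H(g_S−g_L)]/(r−g_L), with H = 6/2 = 3.
P₀ = 0.55 × [(1+0.026) + 3×(0.18−0.026)] / (0.059−0.026)
   = 0.55 × 1.4880 / 0.033 = 24.8000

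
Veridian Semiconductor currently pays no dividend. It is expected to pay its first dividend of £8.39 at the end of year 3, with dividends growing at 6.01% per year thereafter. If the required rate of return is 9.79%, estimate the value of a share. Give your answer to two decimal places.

Deferred-dividend DDM. At t=2 the remaining stream is a growing perpetuity with first payment D_3 = 8.39.
V_2 = D_3/(r−g) = 8.39/(0.0979−0.0601) = 221.9577
P₀ = V_2/(1+r)^2 = 221.9577/(1+0.0979)^2 = 184.1385

£184.14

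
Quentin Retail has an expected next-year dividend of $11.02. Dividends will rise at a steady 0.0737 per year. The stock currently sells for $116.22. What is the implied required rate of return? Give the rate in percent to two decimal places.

Rearranging the constant-growth DDM: r = D₁/P₀ + g.
r = 11.0200 / 116.22 + 0.0737 = 0.09482 + 0.0737 = 0.16852

16.85%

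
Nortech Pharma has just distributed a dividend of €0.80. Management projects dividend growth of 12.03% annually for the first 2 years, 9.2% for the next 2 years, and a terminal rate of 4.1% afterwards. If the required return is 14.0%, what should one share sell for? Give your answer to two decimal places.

€10.46

Three-stage DDM. Project D₁…D_4; terminal Gordon value at t=4 with g = 0.041; discount at r = 0.14.
D_1 = 0.8962
D_2 = 1.0041
D_3 = 1.0964
D_4 = 1.1973
TV_4 = 1.2464/(0.14−0.041) = 12.5898
P₀ = Σ Dₜ/(1+r)ᵗ + TV_4/(1+r)^4 = 10.4619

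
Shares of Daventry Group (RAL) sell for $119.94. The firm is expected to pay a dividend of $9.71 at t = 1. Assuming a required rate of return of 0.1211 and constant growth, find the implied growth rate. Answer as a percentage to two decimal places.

From P₀ = D₁/(r − g), the implied growth is g = r − D₁/P₀.
g = 0.1211 − 9.71/119.94 = 0.1211 − 0.08096 = 0.04014

4.01%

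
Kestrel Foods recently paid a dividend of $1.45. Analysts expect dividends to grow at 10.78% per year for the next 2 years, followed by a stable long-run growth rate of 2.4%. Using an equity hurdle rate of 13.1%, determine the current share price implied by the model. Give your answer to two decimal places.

$16.12

Two-stage DDM. Project D₁…D_2 at 0.1078, terminal growth 0.024, discount at r = 0.131.
D_1 = 1.6063
D_2 = 1.7795
Terminal value at t=2: TV = D_3/(r−g) = 1.8222/(0.131−0.024) = 17.0297
P₀ = 1.6063/(1+0.131)^1 + 1.7795/(1+0.131)^2 + 17.0297/(1+0.131)^2 = 16.1246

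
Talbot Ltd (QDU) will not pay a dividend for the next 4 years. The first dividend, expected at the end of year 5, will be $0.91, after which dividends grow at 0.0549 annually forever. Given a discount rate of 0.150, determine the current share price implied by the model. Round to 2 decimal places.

Deferred-dividend DDM. At t=4 the remaining stream is a growing perpetuity with first payment D_5 = 0.91.
V_4 = D_5/(r−g) = 0.91/(0.15−0.0549) = 9.5689
P₀ = V_4/(1+r)^4 = 9.5689/(1+0.15)^4 = 5.4710

$5.47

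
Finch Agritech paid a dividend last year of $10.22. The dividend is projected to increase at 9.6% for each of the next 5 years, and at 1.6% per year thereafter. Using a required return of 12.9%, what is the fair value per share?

Two-stage DDM. Project D₁…D_5 at 0.096, terminal growth 0.016, discount at r = 0.129.
D_1 = 11.2011
D_2 = 12.2764
D_3 = 13.4550
D_4 = 14.7466
D_5 = 16.1623
Terminal value at t=5: TV = D_6/(r−g) = 16.4209/(0.129−0.016) = 145.3178
P₀ = 11.2011/(1+0.129)^1 + 12.2764/(1+0.129)^2 + 13.4550/(1+0.129)^3 + 14.7466/(1+0.129)^4 + 16.1623/(1+0.129)^5 + 145.3178/(1+0.129)^5 = 126.0126

$126.01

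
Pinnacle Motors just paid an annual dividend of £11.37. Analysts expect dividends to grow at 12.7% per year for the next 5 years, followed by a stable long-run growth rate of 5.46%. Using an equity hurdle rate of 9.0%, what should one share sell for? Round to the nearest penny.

Two-stage DDM. Project D₁…D_5 at 0.127, terminal growth 0.0546, discount at r = 0.09.
D_1 = 12.8140
D_2 = 14.4414
D_3 = 16.2754
D_4 = 18.3424
D_5 = 20.6719
Terminal value at t=5: TV = D_6/(r−g) = 21.8006/(0.09−0.0546) = 615.8353
P₀ = 12.8140/(1+0.09)^1 + 14.4414/(1+0.09)^2 + 16.2754/(1+0.09)^3 + 18.3424/(1+0.09)^4 + 20.6719/(1+0.09)^5 + 615.8353/(1+0.09)^5 = 463.1588

£463.16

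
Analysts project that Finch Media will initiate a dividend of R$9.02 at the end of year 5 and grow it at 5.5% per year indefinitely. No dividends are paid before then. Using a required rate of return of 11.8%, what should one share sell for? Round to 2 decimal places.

R$91.64

Deferred-dividend DDM. At t=4 the remaining stream is a growing perpetuity with first payment D_5 = 9.02.
V_4 = D_5/(r−g) = 9.02/(0.118−0.055) = 143.1746
P₀ = V_4/(1+r)^4 = 143.1746/(1+0.118)^4 = 91.6429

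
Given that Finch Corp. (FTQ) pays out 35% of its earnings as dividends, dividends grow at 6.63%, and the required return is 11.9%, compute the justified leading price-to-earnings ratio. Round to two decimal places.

6.64

Justified leading P/E = b/(r−g) = 0.35/(0.119−0.0663) = 6.6414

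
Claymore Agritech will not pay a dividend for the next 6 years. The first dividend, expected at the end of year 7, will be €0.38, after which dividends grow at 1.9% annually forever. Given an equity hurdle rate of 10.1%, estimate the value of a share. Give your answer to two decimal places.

Deferred-dividend DDM. At t=6 the remaining stream is a growing perpetuity with first payment D_7 = 0.38.
V_6 = D_7/(r−g) = 0.38/(0.101−0.019) = 4.6341
P₀ = V_6/(1+r)^6 = 4.6341/(1+0.101)^6 = 2.6016

€2.60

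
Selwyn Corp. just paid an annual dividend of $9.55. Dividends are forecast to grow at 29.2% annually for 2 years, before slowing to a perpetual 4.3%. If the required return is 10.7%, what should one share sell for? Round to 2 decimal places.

Two-stage DDM. Project D₁…D_2 at 0.292, terminal growth 0.043, discount at r = 0.107.
D_1 = 12.3386
D_2 = 15.9415
Terminal value at t=2: TV = D_3/(r−g) = 16.6270/(0.107−0.043) = 259.7962
P₀ = 12.3386/(1+0.107)^1 + 15.9415/(1+0.107)^2 + 259.7962/(1+0.107)^2 = 236.1555

$236.16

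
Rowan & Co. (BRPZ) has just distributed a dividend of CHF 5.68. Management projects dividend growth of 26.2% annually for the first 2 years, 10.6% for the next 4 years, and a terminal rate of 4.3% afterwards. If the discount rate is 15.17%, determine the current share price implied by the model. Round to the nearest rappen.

CHF 93.38

Three-stage DDM. Project D₁…D_6; terminal Gordon value at t=6 with g = 0.043; discount at r = 0.1517.
D_1 = 7.1682
D_2 = 9.0462
D_3 = 10.0051
D_4 = 11.0657
D_5 = 12.2386
D_6 = 13.5359
TV_6 = 14.1180/(0.1517−0.043) = 129.8800
P₀ = Σ Dₜ/(1+r)ᵗ + TV_6/(1+r)^6 = 93.3786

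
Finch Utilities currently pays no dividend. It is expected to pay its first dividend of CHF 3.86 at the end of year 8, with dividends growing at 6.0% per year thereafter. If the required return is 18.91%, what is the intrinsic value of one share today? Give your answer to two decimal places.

Deferred-dividend DDM. At t=7 the remaining stream is a growing perpetuity with first payment D_8 = 3.86.
V_7 = D_8/(r−g) = 3.86/(0.1891−0.06) = 29.8993
P₀ = V_7/(1+r)^7 = 29.8993/(1+0.1891)^7 = 8.8947

CHF 8.89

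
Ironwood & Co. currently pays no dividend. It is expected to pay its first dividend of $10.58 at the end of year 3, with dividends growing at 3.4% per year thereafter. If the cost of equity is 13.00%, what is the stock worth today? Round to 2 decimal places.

$86.31

Deferred-dividend DDM. At t=2 the remaining stream is a growing perpetuity with first payment D_3 = 10.58.
V_2 = D_3/(r−g) = 10.58/(0.13−0.034) = 110.2083
P₀ = V_2/(1+r)^2 = 110.2083/(1+0.13)^2 = 86.3093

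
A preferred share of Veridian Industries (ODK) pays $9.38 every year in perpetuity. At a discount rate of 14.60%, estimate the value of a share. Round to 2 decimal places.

$64.25

Zero-growth DDM (perpetuity): P₀ = D/r = 9.38 / 0.146 = 64.2466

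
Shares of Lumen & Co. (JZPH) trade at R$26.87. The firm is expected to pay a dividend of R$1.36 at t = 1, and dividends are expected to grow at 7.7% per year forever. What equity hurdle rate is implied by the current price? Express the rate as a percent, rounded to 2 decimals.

Rearranging the constant-growth DDM: r = D₁/P₀ + g.
r = 1.3600 / 26.87 + 0.077 = 0.05061 + 0.077 = 0.12761

12.76%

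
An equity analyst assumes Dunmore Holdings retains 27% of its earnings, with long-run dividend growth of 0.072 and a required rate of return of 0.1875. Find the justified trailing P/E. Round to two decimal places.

Payout ratio b = 1 − 0.27 = 0.73.
Justified trailing P/E = b(1+g)/(r−g) = 0.73×(1+0.072)/(0.1875−0.072) = 6.7754

6.78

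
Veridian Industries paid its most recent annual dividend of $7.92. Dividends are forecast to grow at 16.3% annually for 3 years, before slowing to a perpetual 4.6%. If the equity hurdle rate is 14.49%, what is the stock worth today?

$112.32

Two-stage DDM. Project D₁…D_3 at 0.163, terminal growth 0.046, discount at r = 0.1449.
D_1 = 9.2110
D_2 = 10.7123
D_3 = 12.4585
Terminal value at t=3: TV = D_4/(r−g) = 13.0315/(0.1449−0.046) = 131.7649
P₀ = 9.2110/(1+0.1449)^1 + 10.7123/(1+0.1449)^2 + 12.4585/(1+0.1449)^3 + 131.7649/(1+0.1449)^3 = 112.3197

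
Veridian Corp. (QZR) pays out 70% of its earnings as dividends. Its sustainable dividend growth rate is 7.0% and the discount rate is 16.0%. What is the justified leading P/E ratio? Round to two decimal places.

Justified leading P/E = b/(r−g) = 0.70/(0.16−0.07) = 7.7778

7.78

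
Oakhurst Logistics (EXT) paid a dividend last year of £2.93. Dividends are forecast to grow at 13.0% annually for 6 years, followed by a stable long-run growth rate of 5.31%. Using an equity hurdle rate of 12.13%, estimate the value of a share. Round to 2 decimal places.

Two-stage DDM. Project D₁…D_6 at 0.13, terminal growth 0.0531, discount at r = 0.1213.
D_1 = 3.3109
D_2 = 3.7413
D_3 = 4.2277
D_4 = 4.7773
D_5 = 5.3983
D_6 = 6.1001
Terminal value at t=6: TV = D_7/(r−g) = 6.4240/(0.1213−0.0531) = 94.1941
P₀ = 3.3109/(1+0.1213)^1 + 3.7413/(1+0.1213)^2 + 4.2277/(1+0.1213)^3 + 4.7773/(1+0.1213)^4 + 5.3983/(1+0.1213)^5 + 6.1001/(1+0.1213)^6 + 94.1941/(1+0.1213)^6 = 65.4543

£65.45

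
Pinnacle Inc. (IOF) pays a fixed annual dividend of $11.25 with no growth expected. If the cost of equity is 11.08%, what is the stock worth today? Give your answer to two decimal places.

Zero-growth DDM (perpetuity): P₀ = D/r = 11.25 / 0.1108 = 101.5343

$101.53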